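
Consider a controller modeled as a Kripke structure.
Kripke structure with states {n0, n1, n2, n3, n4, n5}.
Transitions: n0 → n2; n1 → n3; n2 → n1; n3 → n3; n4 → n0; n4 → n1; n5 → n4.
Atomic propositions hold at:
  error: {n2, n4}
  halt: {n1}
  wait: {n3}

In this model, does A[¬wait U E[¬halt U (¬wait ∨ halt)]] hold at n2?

Sat(¬wait) = {n0, n1, n2, n4, n5}
Sat(¬halt) = {n0, n2, n3, n4, n5}
Sat(¬wait ∨ halt) = {n0, n1, n2, n4, n5}
E[¬halt U (¬wait ∨ halt)]: least fixpoint, start Z0 = Sat((¬wait ∨ halt)) = {n0, n1, n2, n4, n5}, add states in Sat(¬halt) with some successor in Z. Already a fixed point.
Sat(E[¬halt U (¬wait ∨ halt)]) = {n0, n1, n2, n4, n5}
A[¬wait U E[¬halt U (¬wait ∨ halt)]]: least fixpoint, start Z0 = Sat(E[¬halt U (¬wait ∨ halt)]) = {n0, n1, n2, n4, n5}, add states in Sat(¬wait) with every successor in Z. Already a fixed point.
Sat(A[¬wait U E[¬halt U (¬wait ∨ halt)]]) = {n0, n1, n2, n4, n5}
n2 ∈ Sat(A[¬wait U E[¬halt U (¬wait ∨ halt)]]) = {n0, n1, n2, n4, n5}, so the formula holds at n2.

Yes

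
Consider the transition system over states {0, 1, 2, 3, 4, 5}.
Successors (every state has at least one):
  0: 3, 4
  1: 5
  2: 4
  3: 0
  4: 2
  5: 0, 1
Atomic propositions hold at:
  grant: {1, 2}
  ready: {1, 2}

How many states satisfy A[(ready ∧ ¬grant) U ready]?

2

Sat(¬grant) = {0, 3, 4, 5}
Sat(ready ∧ ¬grant) = ∅
A[(ready ∧ ¬grant) U ready]: least fixpoint, start Z0 = Sat(ready) = {1, 2}, add states in Sat(ready ∧ ¬grant) with every successor in Z. Already a fixed point.
Sat(A[(ready ∧ ¬grant) U ready]) = {1, 2}
|Sat(A[(ready ∧ ¬grant) U ready])| = |{1, 2}| = 2.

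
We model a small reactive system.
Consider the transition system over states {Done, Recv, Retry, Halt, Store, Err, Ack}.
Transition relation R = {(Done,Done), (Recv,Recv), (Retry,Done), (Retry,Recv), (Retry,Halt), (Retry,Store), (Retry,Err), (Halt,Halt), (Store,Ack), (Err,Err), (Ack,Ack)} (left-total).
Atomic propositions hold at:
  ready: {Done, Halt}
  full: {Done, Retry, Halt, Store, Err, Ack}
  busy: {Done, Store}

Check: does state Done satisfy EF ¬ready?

Sat(¬ready) = {Recv, Retry, Store, Err, Ack}
EF ¬ready: least fixpoint, start Z0 = {Recv, Retry, Store, Err, Ack}, add states with some successor in Z. Already a fixed point.
Sat(EF ¬ready) = {Recv, Retry, Store, Err, Ack}
Done ∉ Sat(EF ¬ready) = {Recv, Retry, Store, Err, Ack}, so the formula does not hold at Done.

No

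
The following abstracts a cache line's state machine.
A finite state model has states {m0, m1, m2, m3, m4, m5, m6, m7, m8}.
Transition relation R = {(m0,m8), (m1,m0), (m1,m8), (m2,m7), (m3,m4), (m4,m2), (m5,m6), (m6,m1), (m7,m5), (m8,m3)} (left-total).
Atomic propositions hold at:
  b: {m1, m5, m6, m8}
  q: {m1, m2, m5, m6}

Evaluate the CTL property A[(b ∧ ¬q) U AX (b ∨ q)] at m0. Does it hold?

Sat(¬q) = {m0, m3, m4, m7, m8}
Sat(b ∧ ¬q) = {m8}
Sat(b ∨ q) = {m1, m2, m5, m6, m8}
Sat(AX (b ∨ q)) = {s : every successor in {m1, m2, m5, m6, m8}} = {m0, m4, m5, m6, m7}
A[(b ∧ ¬q) U AX (b ∨ q)]: least fixpoint, start Z0 = Sat(AX (b ∨ q)) = {m0, m4, m5, m6, m7}, add states in Sat(b ∧ ¬q) with every successor in Z. Already a fixed point.
Sat(A[(b ∧ ¬q) U AX (b ∨ q)]) = {m0, m4, m5, m6, m7}
m0 ∈ Sat(A[(b ∧ ¬q) U AX (b ∨ q)]) = {m0, m4, m5, m6, m7}, so the formula holds at m0.

Yes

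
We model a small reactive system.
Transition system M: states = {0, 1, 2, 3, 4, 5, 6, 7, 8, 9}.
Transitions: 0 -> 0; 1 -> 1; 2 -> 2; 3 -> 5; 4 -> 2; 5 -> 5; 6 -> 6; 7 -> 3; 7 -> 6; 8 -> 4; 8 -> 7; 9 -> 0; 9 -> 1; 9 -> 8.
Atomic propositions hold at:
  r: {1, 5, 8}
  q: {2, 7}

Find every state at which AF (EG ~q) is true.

{0, 1, 3, 5, 6, 7, 9}

Sat(~q) = {0, 1, 3, 4, 5, 6, 8, 9}
EG ~q: greatest fixpoint, start Z0 = {0, 1, 3, 4, 5, 6, 8, 9}, keep only states in Sat with some successor in Z. Z1 = {0, 1, 3, 5, 6, 8, 9}; Z2 = {0, 1, 3, 5, 6, 9}; fixed.
Sat(EG ~q) = {0, 1, 3, 5, 6, 9}
AF (EG ~q): least fixpoint, start Z0 = {0, 1, 3, 5, 6, 9}, add states with every successor in Z. Z1 = {0, 1, 3, 5, 6, 7, 9}; fixed.
Sat(AF (EG ~q)) = {0, 1, 3, 5, 6, 7, 9}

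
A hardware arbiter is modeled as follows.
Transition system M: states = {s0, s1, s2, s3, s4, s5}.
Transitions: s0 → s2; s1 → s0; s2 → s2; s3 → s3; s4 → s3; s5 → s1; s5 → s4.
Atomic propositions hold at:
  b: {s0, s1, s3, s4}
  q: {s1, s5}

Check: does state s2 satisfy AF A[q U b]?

No

A[q U b]: least fixpoint, start Z0 = Sat(b) = {s0, s1, s3, s4}, add states in Sat(q) with every successor in Z. Z1 = {s0, s1, s3, s4, s5}; fixed.
Sat(A[q U b]) = {s0, s1, s3, s4, s5}
AF A[q U b]: least fixpoint, start Z0 = {s0, s1, s3, s4, s5}, add states with every successor in Z. Already a fixed point.
Sat(AF A[q U b]) = {s0, s1, s3, s4, s5}
s2 ∉ Sat(AF A[q U b]) = {s0, s1, s3, s4, s5}, so the formula does not hold at s2.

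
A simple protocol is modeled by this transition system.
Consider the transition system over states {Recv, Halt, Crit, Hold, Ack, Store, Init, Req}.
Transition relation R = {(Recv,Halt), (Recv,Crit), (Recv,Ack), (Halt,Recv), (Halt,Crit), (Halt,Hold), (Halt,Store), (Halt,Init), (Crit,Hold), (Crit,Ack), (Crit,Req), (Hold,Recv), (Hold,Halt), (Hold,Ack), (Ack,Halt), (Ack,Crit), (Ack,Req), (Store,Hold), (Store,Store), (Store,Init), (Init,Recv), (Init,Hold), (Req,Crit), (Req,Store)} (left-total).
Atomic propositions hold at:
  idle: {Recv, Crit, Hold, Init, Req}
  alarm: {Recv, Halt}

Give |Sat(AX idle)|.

Sat(AX idle) = {s : every successor in {Recv, Crit, Hold, Init, Req}} = {Init}
|Sat(AX idle)| = |{Init}| = 1.

1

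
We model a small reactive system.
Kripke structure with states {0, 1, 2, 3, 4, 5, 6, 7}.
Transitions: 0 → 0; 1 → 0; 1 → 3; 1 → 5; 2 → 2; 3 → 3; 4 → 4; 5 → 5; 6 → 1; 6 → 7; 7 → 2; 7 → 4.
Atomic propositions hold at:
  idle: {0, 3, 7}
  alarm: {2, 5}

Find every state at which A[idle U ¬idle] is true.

{1, 2, 4, 5, 6, 7}

Sat(¬idle) = {1, 2, 4, 5, 6}
A[idle U ¬idle]: least fixpoint, start Z0 = Sat(¬idle) = {1, 2, 4, 5, 6}, add states in Sat(idle) with every successor in Z. Z1 = {1, 2, 4, 5, 6, 7}; fixed.
Sat(A[idle U ¬idle]) = {1, 2, 4, 5, 6, 7}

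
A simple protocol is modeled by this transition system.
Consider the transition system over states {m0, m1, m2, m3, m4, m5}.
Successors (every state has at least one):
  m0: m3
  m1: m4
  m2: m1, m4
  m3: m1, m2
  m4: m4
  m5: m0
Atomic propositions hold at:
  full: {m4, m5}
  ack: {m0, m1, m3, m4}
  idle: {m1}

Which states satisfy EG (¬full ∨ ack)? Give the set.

{m0, m1, m2, m3, m4}

Sat(¬full) = {m0, m1, m2, m3}
Sat(¬full ∨ ack) = {m0, m1, m2, m3, m4}
EG (¬full ∨ ack): greatest fixpoint, start Z0 = {m0, m1, m2, m3, m4}, keep only states in Sat with some successor in Z. Already a fixed point.
Sat(EG (¬full ∨ ack)) = {m0, m1, m2, m3, m4}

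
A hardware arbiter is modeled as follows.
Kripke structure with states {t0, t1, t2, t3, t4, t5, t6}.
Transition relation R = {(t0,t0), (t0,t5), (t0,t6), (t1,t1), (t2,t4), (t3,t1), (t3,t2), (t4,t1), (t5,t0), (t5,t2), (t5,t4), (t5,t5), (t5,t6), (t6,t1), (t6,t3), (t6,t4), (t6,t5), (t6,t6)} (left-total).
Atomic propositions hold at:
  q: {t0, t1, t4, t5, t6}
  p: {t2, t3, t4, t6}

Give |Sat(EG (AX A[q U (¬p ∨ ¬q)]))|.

Sat(¬p) = {t0, t1, t5}
Sat(¬q) = {t2, t3}
Sat(¬p ∨ ¬q) = {t0, t1, t2, t3, t5}
A[q U (¬p ∨ ¬q)]: least fixpoint, start Z0 = Sat((¬p ∨ ¬q)) = {t0, t1, t2, t3, t5}, add states in Sat(q) with every successor in Z. Z1 = {t0, t1, t2, t3, t4, t5}; fixed.
Sat(A[q U (¬p ∨ ¬q)]) = {t0, t1, t2, t3, t4, t5}
Sat(AX A[q U (¬p ∨ ¬q)]) = {s : every successor in {t0, t1, t2, t3, t4, t5}} = {t1, t2, t3, t4}
EG (AX A[q U (¬p ∨ ¬q)]): greatest fixpoint, start Z0 = {t1, t2, t3, t4}, keep only states in Sat with some successor in Z. Already a fixed point.
Sat(EG (AX A[q U (¬p ∨ ¬q)])) = {t1, t2, t3, t4}
|Sat(EG (AX A[q U (¬p ∨ ¬q)]))| = |{t1, t2, t3, t4}| = 4.

4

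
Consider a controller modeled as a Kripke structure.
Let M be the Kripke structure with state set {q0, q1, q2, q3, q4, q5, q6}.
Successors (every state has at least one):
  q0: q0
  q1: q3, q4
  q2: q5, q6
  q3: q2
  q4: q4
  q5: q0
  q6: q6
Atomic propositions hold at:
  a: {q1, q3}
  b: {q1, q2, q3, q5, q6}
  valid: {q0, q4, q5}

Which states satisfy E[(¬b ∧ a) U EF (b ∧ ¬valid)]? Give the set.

Sat(¬b) = {q0, q4}
Sat(¬b ∧ a) = ∅
Sat(¬valid) = {q1, q2, q3, q6}
Sat(b ∧ ¬valid) = {q1, q2, q3, q6}
EF (b ∧ ¬valid): least fixpoint, start Z0 = {q1, q2, q3, q6}, add states with some successor in Z. Already a fixed point.
Sat(EF (b ∧ ¬valid)) = {q1, q2, q3, q6}
E[(¬b ∧ a) U EF (b ∧ ¬valid)]: least fixpoint, start Z0 = Sat(EF (b ∧ ¬valid)) = {q1, q2, q3, q6}, add states in Sat(¬b ∧ a) with some successor in Z. Already a fixed point.
Sat(E[(¬b ∧ a) U EF (b ∧ ¬valid)]) = {q1, q2, q3, q6}

{q1, q2, q3, q6}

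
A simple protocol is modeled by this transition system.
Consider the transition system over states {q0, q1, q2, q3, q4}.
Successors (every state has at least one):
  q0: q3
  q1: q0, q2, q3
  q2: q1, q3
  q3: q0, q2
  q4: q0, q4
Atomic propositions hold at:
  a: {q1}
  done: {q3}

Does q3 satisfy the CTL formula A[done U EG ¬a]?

Yes

Sat(¬a) = {q0, q2, q3, q4}
EG ¬a: greatest fixpoint, start Z0 = {q0, q2, q3, q4}, keep only states in Sat with some successor in Z. Already a fixed point.
Sat(EG ¬a) = {q0, q2, q3, q4}
A[done U EG ¬a]: least fixpoint, start Z0 = Sat(EG ¬a) = {q0, q2, q3, q4}, add states in Sat(done) with every successor in Z. Already a fixed point.
Sat(A[done U EG ¬a]) = {q0, q2, q3, q4}
q3 ∈ Sat(A[done U EG ¬a]) = {q0, q2, q3, q4}, so the formula holds at q3.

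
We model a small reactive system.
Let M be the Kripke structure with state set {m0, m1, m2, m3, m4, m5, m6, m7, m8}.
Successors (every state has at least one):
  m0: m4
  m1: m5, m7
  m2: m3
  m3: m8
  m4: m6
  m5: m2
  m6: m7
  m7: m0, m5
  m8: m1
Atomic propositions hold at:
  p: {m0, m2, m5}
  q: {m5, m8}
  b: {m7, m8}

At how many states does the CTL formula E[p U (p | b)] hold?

Sat(p | b) = {m0, m2, m5, m7, m8}
E[p U (p | b)]: least fixpoint, start Z0 = Sat((p | b)) = {m0, m2, m5, m7, m8}, add states in Sat(p) with some successor in Z. Already a fixed point.
Sat(E[p U (p | b)]) = {m0, m2, m5, m7, m8}
|Sat(E[p U (p | b)])| = |{m0, m2, m5, m7, m8}| = 5.

5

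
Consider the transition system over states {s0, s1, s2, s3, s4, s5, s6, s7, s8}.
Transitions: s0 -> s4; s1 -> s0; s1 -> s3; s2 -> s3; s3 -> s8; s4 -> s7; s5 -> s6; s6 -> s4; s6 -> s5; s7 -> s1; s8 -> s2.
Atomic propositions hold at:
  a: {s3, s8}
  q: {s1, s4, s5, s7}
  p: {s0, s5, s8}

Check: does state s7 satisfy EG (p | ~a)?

Yes

Sat(~a) = {s0, s1, s2, s4, s5, s6, s7}
Sat(p | ~a) = {s0, s1, s2, s4, s5, s6, s7, s8}
EG (p | ~a): greatest fixpoint, start Z0 = {s0, s1, s2, s4, s5, s6, s7, s8}, keep only states in Sat with some successor in Z. Z1 = {s0, s1, s4, s5, s6, s7, s8}; Z2 = {s0, s1, s4, s5, s6, s7}; fixed.
Sat(EG (p | ~a)) = {s0, s1, s4, s5, s6, s7}
s7 ∈ Sat(EG (p | ~a)) = {s0, s1, s4, s5, s6, s7}, so the formula holds at s7.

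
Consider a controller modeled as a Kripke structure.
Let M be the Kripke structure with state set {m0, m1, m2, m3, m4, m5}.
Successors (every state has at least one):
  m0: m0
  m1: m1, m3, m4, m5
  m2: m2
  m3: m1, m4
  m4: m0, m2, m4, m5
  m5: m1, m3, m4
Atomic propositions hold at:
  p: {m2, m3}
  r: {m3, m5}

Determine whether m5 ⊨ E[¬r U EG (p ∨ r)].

Sat(¬r) = {m0, m1, m2, m4}
Sat(p ∨ r) = {m2, m3, m5}
EG (p ∨ r): greatest fixpoint, start Z0 = {m2, m3, m5}, keep only states in Sat with some successor in Z. Z1 = {m2, m5}; Z2 = {m2}; fixed.
Sat(EG (p ∨ r)) = {m2}
E[¬r U EG (p ∨ r)]: least fixpoint, start Z0 = Sat(EG (p ∨ r)) = {m2}, add states in Sat(¬r) with some successor in Z. Z1 = {m2, m4}; Z2 = {m1, m2, m4}; fixed.
Sat(E[¬r U EG (p ∨ r)]) = {m1, m2, m4}
m5 ∉ Sat(E[¬r U EG (p ∨ r)]) = {m1, m2, m4}, so the formula does not hold at m5.

No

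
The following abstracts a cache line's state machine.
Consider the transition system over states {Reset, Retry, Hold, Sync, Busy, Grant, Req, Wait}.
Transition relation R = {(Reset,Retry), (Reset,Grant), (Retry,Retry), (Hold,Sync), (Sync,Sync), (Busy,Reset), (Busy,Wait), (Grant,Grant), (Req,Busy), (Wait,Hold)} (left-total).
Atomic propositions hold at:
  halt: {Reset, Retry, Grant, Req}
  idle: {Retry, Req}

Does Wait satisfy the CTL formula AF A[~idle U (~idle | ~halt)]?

Yes

Sat(~idle) = {Reset, Hold, Sync, Busy, Grant, Wait}
Sat(~halt) = {Hold, Sync, Busy, Wait}
Sat(~idle | ~halt) = {Reset, Hold, Sync, Busy, Grant, Wait}
A[~idle U (~idle | ~halt)]: least fixpoint, start Z0 = Sat((~idle | ~halt)) = {Reset, Hold, Sync, Busy, Grant, Wait}, add states in Sat(~idle) with every successor in Z. Already a fixed point.
Sat(A[~idle U (~idle | ~halt)]) = {Reset, Hold, Sync, Busy, Grant, Wait}
AF A[~idle U (~idle | ~halt)]: least fixpoint, start Z0 = {Reset, Hold, Sync, Busy, Grant, Wait}, add states with every successor in Z. Z1 = {Reset, Hold, Sync, Busy, Grant, Req, Wait}; fixed.
Sat(AF A[~idle U (~idle | ~halt)]) = {Reset, Hold, Sync, Busy, Grant, Req, Wait}
Wait ∈ Sat(AF A[~idle U (~idle | ~halt)]) = {Reset, Hold, Sync, Busy, Grant, Req, Wait}, so the formula holds at Wait.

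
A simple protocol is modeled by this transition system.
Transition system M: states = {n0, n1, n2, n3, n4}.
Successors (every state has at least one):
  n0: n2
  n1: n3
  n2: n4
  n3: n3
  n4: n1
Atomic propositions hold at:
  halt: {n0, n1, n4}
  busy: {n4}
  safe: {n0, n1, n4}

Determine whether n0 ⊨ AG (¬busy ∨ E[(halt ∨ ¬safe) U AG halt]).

No

Sat(¬busy) = {n0, n1, n2, n3}
Sat(¬safe) = {n2, n3}
Sat(halt ∨ ¬safe) = {n0, n1, n2, n3, n4}
AG halt: greatest fixpoint, start Z0 = {n0, n1, n4}, keep only states in Sat with every successor in Z. Z1 = {n4}; Z2 = ∅; fixed.
Sat(AG halt) = ∅
E[(halt ∨ ¬safe) U AG halt]: least fixpoint, start Z0 = Sat(AG halt) = ∅, add states in Sat(halt ∨ ¬safe) with some successor in Z. Already a fixed point.
Sat(E[(halt ∨ ¬safe) U AG halt]) = ∅
Sat(¬busy ∨ E[(halt ∨ ¬safe) U AG halt]) = {n0, n1, n2, n3}
AG (¬busy ∨ E[(halt ∨ ¬safe) U AG halt]): greatest fixpoint, start Z0 = {n0, n1, n2, n3}, keep only states in Sat with every successor in Z. Z1 = {n0, n1, n3}; Z2 = {n1, n3}; fixed.
Sat(AG (¬busy ∨ E[(halt ∨ ¬safe) U AG halt])) = {n1, n3}
n0 ∉ Sat(AG (¬busy ∨ E[(halt ∨ ¬safe) U AG halt])) = {n1, n3}, so the formula does not hold at n0.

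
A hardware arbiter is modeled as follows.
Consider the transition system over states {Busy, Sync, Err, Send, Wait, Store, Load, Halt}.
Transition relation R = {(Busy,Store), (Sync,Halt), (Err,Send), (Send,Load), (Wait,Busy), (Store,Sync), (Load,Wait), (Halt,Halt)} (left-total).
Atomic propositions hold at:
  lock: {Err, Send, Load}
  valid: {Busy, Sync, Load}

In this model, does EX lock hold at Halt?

No

Sat(EX lock) = {s : some successor in {Err, Send, Load}} = {Err, Send}
Halt ∉ Sat(EX lock) = {Err, Send}, so the formula does not hold at Halt.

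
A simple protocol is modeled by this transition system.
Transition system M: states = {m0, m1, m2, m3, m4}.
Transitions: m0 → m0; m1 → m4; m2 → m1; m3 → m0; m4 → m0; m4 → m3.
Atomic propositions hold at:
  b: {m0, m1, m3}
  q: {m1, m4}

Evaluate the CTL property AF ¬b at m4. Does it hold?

Sat(¬b) = {m2, m4}
AF ¬b: least fixpoint, start Z0 = {m2, m4}, add states with every successor in Z. Z1 = {m1, m2, m4}; fixed.
Sat(AF ¬b) = {m1, m2, m4}
m4 ∈ Sat(AF ¬b) = {m1, m2, m4}, so the formula holds at m4.

Yes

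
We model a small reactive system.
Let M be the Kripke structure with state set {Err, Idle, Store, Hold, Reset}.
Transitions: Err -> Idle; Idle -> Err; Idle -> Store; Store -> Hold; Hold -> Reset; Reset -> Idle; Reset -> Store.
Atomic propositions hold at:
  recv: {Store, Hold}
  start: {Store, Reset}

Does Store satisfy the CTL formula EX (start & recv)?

Sat(start & recv) = {Store}
Sat(EX (start & recv)) = {s : some successor in {Store}} = {Idle, Reset}
Store ∉ Sat(EX (start & recv)) = {Idle, Reset}, so the formula does not hold at Store.

No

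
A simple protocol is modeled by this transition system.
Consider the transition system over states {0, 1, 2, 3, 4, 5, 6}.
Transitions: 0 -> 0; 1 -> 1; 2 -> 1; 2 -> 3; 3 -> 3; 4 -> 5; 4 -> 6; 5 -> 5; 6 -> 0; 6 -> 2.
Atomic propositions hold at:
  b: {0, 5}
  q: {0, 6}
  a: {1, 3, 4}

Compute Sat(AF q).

AF q: least fixpoint, start Z0 = {0, 6}, add states with every successor in Z. Already a fixed point.
Sat(AF q) = {0, 6}

{0, 6}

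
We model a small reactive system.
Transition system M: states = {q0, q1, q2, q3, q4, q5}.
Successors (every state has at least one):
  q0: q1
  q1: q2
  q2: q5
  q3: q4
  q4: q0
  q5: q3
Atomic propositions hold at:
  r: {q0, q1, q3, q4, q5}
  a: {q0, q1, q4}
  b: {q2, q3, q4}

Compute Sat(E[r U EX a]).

{q0, q3, q4, q5}

Sat(EX a) = {s : some successor in {q0, q1, q4}} = {q0, q3, q4}
E[r U EX a]: least fixpoint, start Z0 = Sat(EX a) = {q0, q3, q4}, add states in Sat(r) with some successor in Z. Z1 = {q0, q3, q4, q5}; fixed.
Sat(E[r U EX a]) = {q0, q3, q4, q5}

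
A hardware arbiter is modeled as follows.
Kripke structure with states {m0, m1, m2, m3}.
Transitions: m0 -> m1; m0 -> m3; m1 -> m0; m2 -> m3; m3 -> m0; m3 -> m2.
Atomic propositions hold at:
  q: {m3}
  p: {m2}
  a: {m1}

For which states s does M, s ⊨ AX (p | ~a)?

Sat(~a) = {m0, m2, m3}
Sat(p | ~a) = {m0, m2, m3}
Sat(AX (p | ~a)) = {s : every successor in {m0, m2, m3}} = {m1, m2, m3}

{m1, m2, m3}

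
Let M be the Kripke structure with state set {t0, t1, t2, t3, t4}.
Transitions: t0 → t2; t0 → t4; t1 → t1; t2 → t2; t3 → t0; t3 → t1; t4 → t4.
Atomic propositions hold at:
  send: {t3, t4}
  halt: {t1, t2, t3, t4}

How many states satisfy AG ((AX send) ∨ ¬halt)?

Sat(AX send) = {s : every successor in {t3, t4}} = {t4}
Sat(¬halt) = {t0}
Sat((AX send) ∨ ¬halt) = {t0, t4}
AG ((AX send) ∨ ¬halt): greatest fixpoint, start Z0 = {t0, t4}, keep only states in Sat with every successor in Z. Z1 = {t4}; fixed.
Sat(AG ((AX send) ∨ ¬halt)) = {t4}
|Sat(AG ((AX send) ∨ ¬halt))| = |{t4}| = 1.

1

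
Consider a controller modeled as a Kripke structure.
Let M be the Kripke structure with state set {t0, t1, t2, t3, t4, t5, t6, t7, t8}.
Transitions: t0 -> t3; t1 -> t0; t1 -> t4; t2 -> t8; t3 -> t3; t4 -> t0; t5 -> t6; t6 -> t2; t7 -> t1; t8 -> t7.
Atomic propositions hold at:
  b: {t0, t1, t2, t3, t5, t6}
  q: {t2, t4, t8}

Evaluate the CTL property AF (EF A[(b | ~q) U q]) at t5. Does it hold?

Yes

Sat(~q) = {t0, t1, t3, t5, t6, t7}
Sat(b | ~q) = {t0, t1, t2, t3, t5, t6, t7}
A[(b | ~q) U q]: least fixpoint, start Z0 = Sat(q) = {t2, t4, t8}, add states in Sat(b | ~q) with every successor in Z. Z1 = {t2, t4, t6, t8}; Z2 = {t2, t4, t5, t6, t8}; fixed.
Sat(A[(b | ~q) U q]) = {t2, t4, t5, t6, t8}
EF A[(b | ~q) U q]: least fixpoint, start Z0 = {t2, t4, t5, t6, t8}, add states with some successor in Z. Z1 = {t1, t2, t4, t5, t6, t8}; Z2 = {t1, t2, t4, t5, t6, t7, t8}; fixed.
Sat(EF A[(b | ~q) U q]) = {t1, t2, t4, t5, t6, t7, t8}
AF (EF A[(b | ~q) U q]): least fixpoint, start Z0 = {t1, t2, t4, t5, t6, t7, t8}, add states with every successor in Z. Already a fixed point.
Sat(AF (EF A[(b | ~q) U q])) = {t1, t2, t4, t5, t6, t7, t8}
t5 ∈ Sat(AF (EF A[(b | ~q) U q])) = {t1, t2, t4, t5, t6, t7, t8}, so the formula holds at t5.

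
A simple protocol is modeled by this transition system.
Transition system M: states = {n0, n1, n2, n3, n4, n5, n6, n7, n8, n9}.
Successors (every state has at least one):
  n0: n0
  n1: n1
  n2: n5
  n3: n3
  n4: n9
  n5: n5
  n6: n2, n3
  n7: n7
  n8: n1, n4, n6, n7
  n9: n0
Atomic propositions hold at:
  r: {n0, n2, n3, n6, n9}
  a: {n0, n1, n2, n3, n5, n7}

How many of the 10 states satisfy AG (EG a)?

EG a: greatest fixpoint, start Z0 = {n0, n1, n2, n3, n5, n7}, keep only states in Sat with some successor in Z. Already a fixed point.
Sat(EG a) = {n0, n1, n2, n3, n5, n7}
AG (EG a): greatest fixpoint, start Z0 = {n0, n1, n2, n3, n5, n7}, keep only states in Sat with every successor in Z. Already a fixed point.
Sat(AG (EG a)) = {n0, n1, n2, n3, n5, n7}
|Sat(AG (EG a))| = |{n0, n1, n2, n3, n5, n7}| = 6.

6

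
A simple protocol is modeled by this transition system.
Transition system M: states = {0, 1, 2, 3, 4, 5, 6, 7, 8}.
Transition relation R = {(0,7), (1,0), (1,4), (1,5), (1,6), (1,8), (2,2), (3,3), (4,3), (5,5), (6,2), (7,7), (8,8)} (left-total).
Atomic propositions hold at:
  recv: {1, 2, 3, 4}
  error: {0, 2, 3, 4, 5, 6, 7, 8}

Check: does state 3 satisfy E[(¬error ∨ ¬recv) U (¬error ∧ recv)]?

Sat(¬error) = {1}
Sat(¬recv) = {0, 5, 6, 7, 8}
Sat(¬error ∨ ¬recv) = {0, 1, 5, 6, 7, 8}
Sat(¬error ∧ recv) = {1}
E[(¬error ∨ ¬recv) U (¬error ∧ recv)]: least fixpoint, start Z0 = Sat((¬error ∧ recv)) = {1}, add states in Sat(¬error ∨ ¬recv) with some successor in Z. Already a fixed point.
Sat(E[(¬error ∨ ¬recv) U (¬error ∧ recv)]) = {1}
3 ∉ Sat(E[(¬error ∨ ¬recv) U (¬error ∧ recv)]) = {1}, so the formula does not hold at 3.

No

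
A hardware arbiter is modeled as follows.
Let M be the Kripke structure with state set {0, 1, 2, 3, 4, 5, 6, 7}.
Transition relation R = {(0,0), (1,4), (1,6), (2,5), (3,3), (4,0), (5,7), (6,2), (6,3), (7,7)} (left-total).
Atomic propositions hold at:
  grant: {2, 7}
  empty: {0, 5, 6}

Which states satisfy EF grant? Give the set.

EF grant: least fixpoint, start Z0 = {2, 7}, add states with some successor in Z. Z1 = {2, 5, 6, 7}; Z2 = {1, 2, 5, 6, 7}; fixed.
Sat(EF grant) = {1, 2, 5, 6, 7}

{1, 2, 5, 6, 7}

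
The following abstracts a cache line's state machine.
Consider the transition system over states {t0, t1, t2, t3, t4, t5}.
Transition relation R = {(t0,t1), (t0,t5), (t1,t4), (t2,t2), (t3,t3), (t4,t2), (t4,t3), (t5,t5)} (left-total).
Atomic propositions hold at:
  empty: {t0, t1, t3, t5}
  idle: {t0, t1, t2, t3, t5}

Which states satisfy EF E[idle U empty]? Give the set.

E[idle U empty]: least fixpoint, start Z0 = Sat(empty) = {t0, t1, t3, t5}, add states in Sat(idle) with some successor in Z. Already a fixed point.
Sat(E[idle U empty]) = {t0, t1, t3, t5}
EF E[idle U empty]: least fixpoint, start Z0 = {t0, t1, t3, t5}, add states with some successor in Z. Z1 = {t0, t1, t3, t4, t5}; fixed.
Sat(EF E[idle U empty]) = {t0, t1, t3, t4, t5}

{t0, t1, t3, t4, t5}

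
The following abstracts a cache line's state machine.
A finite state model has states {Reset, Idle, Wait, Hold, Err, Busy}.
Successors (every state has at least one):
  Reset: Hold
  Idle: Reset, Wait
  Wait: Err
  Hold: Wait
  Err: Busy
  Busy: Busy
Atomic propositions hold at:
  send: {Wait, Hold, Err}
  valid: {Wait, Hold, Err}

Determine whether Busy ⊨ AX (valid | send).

No

Sat(valid | send) = {Wait, Hold, Err}
Sat(AX (valid | send)) = {s : every successor in {Wait, Hold, Err}} = {Reset, Wait, Hold}
Busy ∉ Sat(AX (valid | send)) = {Reset, Wait, Hold}, so the formula does not hold at Busy.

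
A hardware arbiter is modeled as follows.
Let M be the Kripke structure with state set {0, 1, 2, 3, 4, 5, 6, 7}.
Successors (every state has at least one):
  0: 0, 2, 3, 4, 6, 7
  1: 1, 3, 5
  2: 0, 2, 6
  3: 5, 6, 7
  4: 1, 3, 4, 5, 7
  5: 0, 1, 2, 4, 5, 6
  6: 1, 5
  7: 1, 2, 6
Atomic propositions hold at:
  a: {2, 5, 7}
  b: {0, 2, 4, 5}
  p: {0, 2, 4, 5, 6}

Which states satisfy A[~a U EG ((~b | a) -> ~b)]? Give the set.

{0, 1, 3, 4, 6, 7}

Sat(~a) = {0, 1, 3, 4, 6}
Sat(~b) = {1, 3, 6, 7}
Sat(~b | a) = {1, 2, 3, 5, 6, 7}
Sat((~b | a) -> ~b) = {0, 1, 3, 4, 6, 7}
EG ((~b | a) -> ~b): greatest fixpoint, start Z0 = {0, 1, 3, 4, 6, 7}, keep only states in Sat with some successor in Z. Already a fixed point.
Sat(EG ((~b | a) -> ~b)) = {0, 1, 3, 4, 6, 7}
A[~a U EG ((~b | a) -> ~b)]: least fixpoint, start Z0 = Sat(EG ((~b | a) -> ~b)) = {0, 1, 3, 4, 6, 7}, add states in Sat(~a) with every successor in Z. Already a fixed point.
Sat(A[~a U EG ((~b | a) -> ~b)]) = {0, 1, 3, 4, 6, 7}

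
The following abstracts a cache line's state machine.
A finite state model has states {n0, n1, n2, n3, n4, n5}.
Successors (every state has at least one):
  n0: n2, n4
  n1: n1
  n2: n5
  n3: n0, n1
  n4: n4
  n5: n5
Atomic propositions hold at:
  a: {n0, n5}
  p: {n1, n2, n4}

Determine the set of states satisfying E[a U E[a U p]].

{n0, n1, n2, n4}

E[a U p]: least fixpoint, start Z0 = Sat(p) = {n1, n2, n4}, add states in Sat(a) with some successor in Z. Z1 = {n0, n1, n2, n4}; fixed.
Sat(E[a U p]) = {n0, n1, n2, n4}
E[a U E[a U p]]: least fixpoint, start Z0 = Sat(E[a U p]) = {n0, n1, n2, n4}, add states in Sat(a) with some successor in Z. Already a fixed point.
Sat(E[a U E[a U p]]) = {n0, n1, n2, n4}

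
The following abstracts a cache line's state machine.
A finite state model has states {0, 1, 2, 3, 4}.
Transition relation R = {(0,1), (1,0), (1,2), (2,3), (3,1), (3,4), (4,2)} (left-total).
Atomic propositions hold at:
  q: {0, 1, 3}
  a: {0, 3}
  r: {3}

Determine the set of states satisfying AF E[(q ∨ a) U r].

Sat(q ∨ a) = {0, 1, 3}
E[(q ∨ a) U r]: least fixpoint, start Z0 = Sat(r) = {3}, add states in Sat(q ∨ a) with some successor in Z. Already a fixed point.
Sat(E[(q ∨ a) U r]) = {3}
AF E[(q ∨ a) U r]: least fixpoint, start Z0 = {3}, add states with every successor in Z. Z1 = {2, 3}; Z2 = {2, 3, 4}; fixed.
Sat(AF E[(q ∨ a) U r]) = {2, 3, 4}

{2, 3, 4}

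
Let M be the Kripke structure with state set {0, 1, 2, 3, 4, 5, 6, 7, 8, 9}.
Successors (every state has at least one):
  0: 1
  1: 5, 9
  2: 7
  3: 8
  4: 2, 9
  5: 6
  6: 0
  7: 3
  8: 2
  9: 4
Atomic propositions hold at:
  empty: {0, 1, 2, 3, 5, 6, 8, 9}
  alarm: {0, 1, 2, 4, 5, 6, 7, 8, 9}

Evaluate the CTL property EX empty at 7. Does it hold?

Sat(EX empty) = {s : some successor in {0, 1, 2, 3, 5, 6, 8, 9}} = {0, 1, 3, 4, 5, 6, 7, 8}
7 ∈ Sat(EX empty) = {0, 1, 3, 4, 5, 6, 7, 8}, so the formula holds at 7.

Yes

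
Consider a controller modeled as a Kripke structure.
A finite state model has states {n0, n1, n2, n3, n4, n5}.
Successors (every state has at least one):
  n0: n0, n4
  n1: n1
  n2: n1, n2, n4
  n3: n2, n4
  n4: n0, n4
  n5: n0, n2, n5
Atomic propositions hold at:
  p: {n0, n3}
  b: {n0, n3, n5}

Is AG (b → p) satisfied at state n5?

No

Sat(b → p) = {n0, n1, n2, n3, n4}
AG (b → p): greatest fixpoint, start Z0 = {n0, n1, n2, n3, n4}, keep only states in Sat with every successor in Z. Already a fixed point.
Sat(AG (b → p)) = {n0, n1, n2, n3, n4}
n5 ∉ Sat(AG (b → p)) = {n0, n1, n2, n3, n4}, so the formula does not hold at n5.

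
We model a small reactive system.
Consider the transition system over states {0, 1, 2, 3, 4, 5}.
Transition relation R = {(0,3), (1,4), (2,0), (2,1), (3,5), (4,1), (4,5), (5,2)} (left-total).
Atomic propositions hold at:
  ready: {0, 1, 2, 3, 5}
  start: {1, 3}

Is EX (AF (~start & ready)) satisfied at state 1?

No

Sat(~start) = {0, 2, 4, 5}
Sat(~start & ready) = {0, 2, 5}
AF (~start & ready): least fixpoint, start Z0 = {0, 2, 5}, add states with every successor in Z. Z1 = {0, 2, 3, 5}; fixed.
Sat(AF (~start & ready)) = {0, 2, 3, 5}
Sat(EX (AF (~start & ready))) = {s : some successor in {0, 2, 3, 5}} = {0, 2, 3, 4, 5}
1 ∉ Sat(EX (AF (~start & ready))) = {0, 2, 3, 4, 5}, so the formula does not hold at 1.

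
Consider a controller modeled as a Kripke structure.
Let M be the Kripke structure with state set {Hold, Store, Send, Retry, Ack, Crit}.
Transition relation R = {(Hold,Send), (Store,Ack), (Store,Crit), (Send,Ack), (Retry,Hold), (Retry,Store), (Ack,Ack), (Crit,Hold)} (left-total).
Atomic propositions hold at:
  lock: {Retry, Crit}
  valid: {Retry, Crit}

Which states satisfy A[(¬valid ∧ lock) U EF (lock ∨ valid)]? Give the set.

{Store, Retry, Crit}

Sat(¬valid) = {Hold, Store, Send, Ack}
Sat(¬valid ∧ lock) = ∅
Sat(lock ∨ valid) = {Retry, Crit}
EF (lock ∨ valid): least fixpoint, start Z0 = {Retry, Crit}, add states with some successor in Z. Z1 = {Store, Retry, Crit}; fixed.
Sat(EF (lock ∨ valid)) = {Store, Retry, Crit}
A[(¬valid ∧ lock) U EF (lock ∨ valid)]: least fixpoint, start Z0 = Sat(EF (lock ∨ valid)) = {Store, Retry, Crit}, add states in Sat(¬valid ∧ lock) with every successor in Z. Already a fixed point.
Sat(A[(¬valid ∧ lock) U EF (lock ∨ valid)]) = {Store, Retry, Crit}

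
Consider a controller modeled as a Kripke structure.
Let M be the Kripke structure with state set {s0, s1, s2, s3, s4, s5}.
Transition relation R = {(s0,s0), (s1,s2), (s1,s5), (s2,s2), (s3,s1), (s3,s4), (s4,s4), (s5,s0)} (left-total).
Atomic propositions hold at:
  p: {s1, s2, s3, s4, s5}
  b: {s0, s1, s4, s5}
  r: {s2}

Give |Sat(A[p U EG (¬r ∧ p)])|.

Sat(¬r) = {s0, s1, s3, s4, s5}
Sat(¬r ∧ p) = {s1, s3, s4, s5}
EG (¬r ∧ p): greatest fixpoint, start Z0 = {s1, s3, s4, s5}, keep only states in Sat with some successor in Z. Z1 = {s1, s3, s4}; Z2 = {s3, s4}; fixed.
Sat(EG (¬r ∧ p)) = {s3, s4}
A[p U EG (¬r ∧ p)]: least fixpoint, start Z0 = Sat(EG (¬r ∧ p)) = {s3, s4}, add states in Sat(p) with every successor in Z. Already a fixed point.
Sat(A[p U EG (¬r ∧ p)]) = {s3, s4}
|Sat(A[p U EG (¬r ∧ p)])| = |{s3, s4}| = 2.

2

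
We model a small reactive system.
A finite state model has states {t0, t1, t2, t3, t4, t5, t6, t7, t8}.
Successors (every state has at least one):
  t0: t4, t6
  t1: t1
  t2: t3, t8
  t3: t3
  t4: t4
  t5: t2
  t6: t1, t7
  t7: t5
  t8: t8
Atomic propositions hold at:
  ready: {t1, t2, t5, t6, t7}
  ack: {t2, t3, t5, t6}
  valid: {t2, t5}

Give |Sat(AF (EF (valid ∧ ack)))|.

Sat(valid ∧ ack) = {t2, t5}
EF (valid ∧ ack): least fixpoint, start Z0 = {t2, t5}, add states with some successor in Z. Z1 = {t2, t5, t7}; Z2 = {t2, t5, t6, t7}; Z3 = {t0, t2, t5, t6, t7}; fixed.
Sat(EF (valid ∧ ack)) = {t0, t2, t5, t6, t7}
AF (EF (valid ∧ ack)): least fixpoint, start Z0 = {t0, t2, t5, t6, t7}, add states with every successor in Z. Already a fixed point.
Sat(AF (EF (valid ∧ ack))) = {t0, t2, t5, t6, t7}
|Sat(AF (EF (valid ∧ ack)))| = |{t0, t2, t5, t6, t7}| = 5.

5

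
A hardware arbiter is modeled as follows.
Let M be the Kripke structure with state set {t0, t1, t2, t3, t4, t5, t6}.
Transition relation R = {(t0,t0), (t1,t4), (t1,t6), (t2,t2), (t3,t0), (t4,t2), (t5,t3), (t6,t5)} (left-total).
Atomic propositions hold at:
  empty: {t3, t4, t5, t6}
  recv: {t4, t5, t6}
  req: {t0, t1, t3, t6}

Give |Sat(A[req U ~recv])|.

4

Sat(~recv) = {t0, t1, t2, t3}
A[req U ~recv]: least fixpoint, start Z0 = Sat(~recv) = {t0, t1, t2, t3}, add states in Sat(req) with every successor in Z. Already a fixed point.
Sat(A[req U ~recv]) = {t0, t1, t2, t3}
|Sat(A[req U ~recv])| = |{t0, t1, t2, t3}| = 4.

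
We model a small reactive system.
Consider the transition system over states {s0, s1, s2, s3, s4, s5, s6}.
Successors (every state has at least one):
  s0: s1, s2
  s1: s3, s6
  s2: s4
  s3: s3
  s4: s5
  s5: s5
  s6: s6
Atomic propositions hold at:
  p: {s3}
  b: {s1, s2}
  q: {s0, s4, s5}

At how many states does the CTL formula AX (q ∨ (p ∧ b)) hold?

Sat(p ∧ b) = ∅
Sat(q ∨ (p ∧ b)) = {s0, s4, s5}
Sat(AX (q ∨ (p ∧ b))) = {s : every successor in {s0, s4, s5}} = {s2, s4, s5}
|Sat(AX (q ∨ (p ∧ b)))| = |{s2, s4, s5}| = 3.

3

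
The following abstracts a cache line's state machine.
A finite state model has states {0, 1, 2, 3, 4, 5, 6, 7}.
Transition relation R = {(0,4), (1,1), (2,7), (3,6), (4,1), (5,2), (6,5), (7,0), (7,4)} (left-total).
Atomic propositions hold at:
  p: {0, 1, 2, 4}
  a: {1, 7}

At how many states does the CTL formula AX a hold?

Sat(AX a) = {s : every successor in {1, 7}} = {1, 2, 4}
|Sat(AX a)| = |{1, 2, 4}| = 3.

3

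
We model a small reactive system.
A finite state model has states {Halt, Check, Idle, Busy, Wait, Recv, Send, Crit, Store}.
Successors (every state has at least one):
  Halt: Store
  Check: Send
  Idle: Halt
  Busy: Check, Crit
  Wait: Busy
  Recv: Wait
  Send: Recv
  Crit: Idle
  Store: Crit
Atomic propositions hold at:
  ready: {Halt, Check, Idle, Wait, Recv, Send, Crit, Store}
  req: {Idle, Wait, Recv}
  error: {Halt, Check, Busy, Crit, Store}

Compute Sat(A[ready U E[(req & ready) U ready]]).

{Halt, Check, Idle, Wait, Recv, Send, Crit, Store}

Sat(req & ready) = {Idle, Wait, Recv}
E[(req & ready) U ready]: least fixpoint, start Z0 = Sat(ready) = {Halt, Check, Idle, Wait, Recv, Send, Crit, Store}, add states in Sat(req & ready) with some successor in Z. Already a fixed point.
Sat(E[(req & ready) U ready]) = {Halt, Check, Idle, Wait, Recv, Send, Crit, Store}
A[ready U E[(req & ready) U ready]]: least fixpoint, start Z0 = Sat(E[(req & ready) U ready]) = {Halt, Check, Idle, Wait, Recv, Send, Crit, Store}, add states in Sat(ready) with every successor in Z. Already a fixed point.
Sat(A[ready U E[(req & ready) U ready]]) = {Halt, Check, Idle, Wait, Recv, Send, Crit, Store}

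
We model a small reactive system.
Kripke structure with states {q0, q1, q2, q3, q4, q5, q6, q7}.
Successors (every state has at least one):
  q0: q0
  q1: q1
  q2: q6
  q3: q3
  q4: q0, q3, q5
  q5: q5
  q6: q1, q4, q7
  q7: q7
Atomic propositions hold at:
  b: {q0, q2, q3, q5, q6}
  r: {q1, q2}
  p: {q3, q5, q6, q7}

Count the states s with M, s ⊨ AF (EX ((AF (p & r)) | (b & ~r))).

Sat(p & r) = ∅
AF (p & r): least fixpoint, start Z0 = ∅, add states with every successor in Z. Already a fixed point.
Sat(AF (p & r)) = ∅
Sat(~r) = {q0, q3, q4, q5, q6, q7}
Sat(b & ~r) = {q0, q3, q5, q6}
Sat((AF (p & r)) | (b & ~r)) = {q0, q3, q5, q6}
Sat(EX ((AF (p & r)) | (b & ~r))) = {s : some successor in {q0, q3, q5, q6}} = {q0, q2, q3, q4, q5}
AF (EX ((AF (p & r)) | (b & ~r))): least fixpoint, start Z0 = {q0, q2, q3, q4, q5}, add states with every successor in Z. Already a fixed point.
Sat(AF (EX ((AF (p & r)) | (b & ~r)))) = {q0, q2, q3, q4, q5}
|Sat(AF (EX ((AF (p & r)) | (b & ~r))))| = |{q0, q2, q3, q4, q5}| = 5.

5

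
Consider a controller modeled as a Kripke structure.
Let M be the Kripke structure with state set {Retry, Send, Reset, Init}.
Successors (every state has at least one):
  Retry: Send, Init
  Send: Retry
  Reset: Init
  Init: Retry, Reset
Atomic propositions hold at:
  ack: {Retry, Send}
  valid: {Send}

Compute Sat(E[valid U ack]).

{Retry, Send}

E[valid U ack]: least fixpoint, start Z0 = Sat(ack) = {Retry, Send}, add states in Sat(valid) with some successor in Z. Already a fixed point.
Sat(E[valid U ack]) = {Retry, Send}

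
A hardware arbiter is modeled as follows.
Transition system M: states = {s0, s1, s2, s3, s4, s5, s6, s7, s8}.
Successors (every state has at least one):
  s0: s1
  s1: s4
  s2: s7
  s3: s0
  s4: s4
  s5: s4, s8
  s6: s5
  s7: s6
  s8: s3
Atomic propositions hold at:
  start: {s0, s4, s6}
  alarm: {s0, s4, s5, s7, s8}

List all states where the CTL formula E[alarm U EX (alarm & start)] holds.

Sat(alarm & start) = {s0, s4}
Sat(EX (alarm & start)) = {s : some successor in {s0, s4}} = {s1, s3, s4, s5}
E[alarm U EX (alarm & start)]: least fixpoint, start Z0 = Sat(EX (alarm & start)) = {s1, s3, s4, s5}, add states in Sat(alarm) with some successor in Z. Z1 = {s0, s1, s3, s4, s5, s8}; fixed.
Sat(E[alarm U EX (alarm & start)]) = {s0, s1, s3, s4, s5, s8}

{s0, s1, s3, s4, s5, s8}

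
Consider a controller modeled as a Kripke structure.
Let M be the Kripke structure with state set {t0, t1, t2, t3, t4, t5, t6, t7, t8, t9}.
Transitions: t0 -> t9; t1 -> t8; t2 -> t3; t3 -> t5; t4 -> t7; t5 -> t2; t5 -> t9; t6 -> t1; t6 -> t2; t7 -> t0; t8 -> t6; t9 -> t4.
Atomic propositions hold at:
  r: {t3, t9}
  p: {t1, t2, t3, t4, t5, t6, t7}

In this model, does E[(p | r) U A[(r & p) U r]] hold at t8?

No

Sat(p | r) = {t1, t2, t3, t4, t5, t6, t7, t9}
Sat(r & p) = {t3}
A[(r & p) U r]: least fixpoint, start Z0 = Sat(r) = {t3, t9}, add states in Sat(r & p) with every successor in Z. Already a fixed point.
Sat(A[(r & p) U r]) = {t3, t9}
E[(p | r) U A[(r & p) U r]]: least fixpoint, start Z0 = Sat(A[(r & p) U r]) = {t3, t9}, add states in Sat(p | r) with some successor in Z. Z1 = {t2, t3, t5, t9}; Z2 = {t2, t3, t5, t6, t9}; fixed.
Sat(E[(p | r) U A[(r & p) U r]]) = {t2, t3, t5, t6, t9}
t8 ∉ Sat(E[(p | r) U A[(r & p) U r]]) = {t2, t3, t5, t6, t9}, so the formula does not hold at t8.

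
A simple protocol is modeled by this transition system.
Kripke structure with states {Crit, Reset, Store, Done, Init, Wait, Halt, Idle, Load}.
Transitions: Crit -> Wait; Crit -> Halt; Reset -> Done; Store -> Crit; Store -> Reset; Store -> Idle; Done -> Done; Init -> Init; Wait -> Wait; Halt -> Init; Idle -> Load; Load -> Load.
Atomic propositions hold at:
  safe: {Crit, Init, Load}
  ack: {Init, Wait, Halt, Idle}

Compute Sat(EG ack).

{Init, Wait, Halt}

EG ack: greatest fixpoint, start Z0 = {Init, Wait, Halt, Idle}, keep only states in Sat with some successor in Z. Z1 = {Init, Wait, Halt}; fixed.
Sat(EG ack) = {Init, Wait, Halt}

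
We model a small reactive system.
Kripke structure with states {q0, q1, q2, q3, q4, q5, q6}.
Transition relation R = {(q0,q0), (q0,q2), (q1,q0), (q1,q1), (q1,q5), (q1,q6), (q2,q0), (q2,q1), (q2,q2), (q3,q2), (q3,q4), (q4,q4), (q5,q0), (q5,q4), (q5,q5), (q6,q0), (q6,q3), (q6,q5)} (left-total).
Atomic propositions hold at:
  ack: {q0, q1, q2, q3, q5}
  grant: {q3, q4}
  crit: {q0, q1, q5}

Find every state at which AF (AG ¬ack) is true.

Sat(¬ack) = {q4, q6}
AG ¬ack: greatest fixpoint, start Z0 = {q4, q6}, keep only states in Sat with every successor in Z. Z1 = {q4}; fixed.
Sat(AG ¬ack) = {q4}
AF (AG ¬ack): least fixpoint, start Z0 = {q4}, add states with every successor in Z. Already a fixed point.
Sat(AF (AG ¬ack)) = {q4}

{q4}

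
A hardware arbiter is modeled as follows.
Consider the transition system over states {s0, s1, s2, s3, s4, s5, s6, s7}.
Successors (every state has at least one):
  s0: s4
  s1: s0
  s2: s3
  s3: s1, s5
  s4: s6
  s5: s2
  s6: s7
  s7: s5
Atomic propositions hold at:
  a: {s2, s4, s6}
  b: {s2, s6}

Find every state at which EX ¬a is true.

{s1, s2, s3, s6, s7}

Sat(¬a) = {s0, s1, s3, s5, s7}
Sat(EX ¬a) = {s : some successor in {s0, s1, s3, s5, s7}} = {s1, s2, s3, s6, s7}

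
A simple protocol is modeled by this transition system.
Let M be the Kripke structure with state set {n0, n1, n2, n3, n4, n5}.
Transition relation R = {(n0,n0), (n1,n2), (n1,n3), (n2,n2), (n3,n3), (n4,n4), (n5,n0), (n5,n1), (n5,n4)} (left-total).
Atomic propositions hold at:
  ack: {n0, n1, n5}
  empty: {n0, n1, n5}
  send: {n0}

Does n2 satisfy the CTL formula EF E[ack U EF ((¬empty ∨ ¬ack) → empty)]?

Sat(¬empty) = {n2, n3, n4}
Sat(¬ack) = {n2, n3, n4}
Sat(¬empty ∨ ¬ack) = {n2, n3, n4}
Sat((¬empty ∨ ¬ack) → empty) = {n0, n1, n5}
EF ((¬empty ∨ ¬ack) → empty): least fixpoint, start Z0 = {n0, n1, n5}, add states with some successor in Z. Already a fixed point.
Sat(EF ((¬empty ∨ ¬ack) → empty)) = {n0, n1, n5}
E[ack U EF ((¬empty ∨ ¬ack) → empty)]: least fixpoint, start Z0 = Sat(EF ((¬empty ∨ ¬ack) → empty)) = {n0, n1, n5}, add states in Sat(ack) with some successor in Z. Already a fixed point.
Sat(E[ack U EF ((¬empty ∨ ¬ack) → empty)]) = {n0, n1, n5}
EF E[ack U EF ((¬empty ∨ ¬ack) → empty)]: least fixpoint, start Z0 = {n0, n1, n5}, add states with some successor in Z. Already a fixed point.
Sat(EF E[ack U EF ((¬empty ∨ ¬ack) → empty)]) = {n0, n1, n5}
n2 ∉ Sat(EF E[ack U EF ((¬empty ∨ ¬ack) → empty)]) = {n0, n1, n5}, so the formula does not hold at n2.

No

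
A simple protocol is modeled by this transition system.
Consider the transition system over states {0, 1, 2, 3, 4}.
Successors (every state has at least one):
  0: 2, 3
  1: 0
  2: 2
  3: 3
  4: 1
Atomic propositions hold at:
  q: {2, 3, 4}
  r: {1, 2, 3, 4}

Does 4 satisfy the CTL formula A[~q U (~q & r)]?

Sat(~q) = {0, 1}
Sat(~q & r) = {1}
A[~q U (~q & r)]: least fixpoint, start Z0 = Sat((~q & r)) = {1}, add states in Sat(~q) with every successor in Z. Already a fixed point.
Sat(A[~q U (~q & r)]) = {1}
4 ∉ Sat(A[~q U (~q & r)]) = {1}, so the formula does not hold at 4.

No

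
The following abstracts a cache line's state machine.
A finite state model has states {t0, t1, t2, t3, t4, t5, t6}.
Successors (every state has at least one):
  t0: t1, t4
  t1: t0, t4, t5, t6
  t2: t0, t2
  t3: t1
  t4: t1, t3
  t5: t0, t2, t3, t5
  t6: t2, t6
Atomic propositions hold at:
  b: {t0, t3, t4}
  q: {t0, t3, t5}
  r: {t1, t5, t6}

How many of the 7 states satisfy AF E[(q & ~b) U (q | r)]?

6

Sat(~b) = {t1, t2, t5, t6}
Sat(q & ~b) = {t5}
Sat(q | r) = {t0, t1, t3, t5, t6}
E[(q & ~b) U (q | r)]: least fixpoint, start Z0 = Sat((q | r)) = {t0, t1, t3, t5, t6}, add states in Sat(q & ~b) with some successor in Z. Already a fixed point.
Sat(E[(q & ~b) U (q | r)]) = {t0, t1, t3, t5, t6}
AF E[(q & ~b) U (q | r)]: least fixpoint, start Z0 = {t0, t1, t3, t5, t6}, add states with every successor in Z. Z1 = {t0, t1, t3, t4, t5, t6}; fixed.
Sat(AF E[(q & ~b) U (q | r)]) = {t0, t1, t3, t4, t5, t6}
|Sat(AF E[(q & ~b) U (q | r)])| = |{t0, t1, t3, t4, t5, t6}| = 6.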